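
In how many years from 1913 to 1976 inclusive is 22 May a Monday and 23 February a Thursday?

6

Check each year's weekday for 22 May and 23 February:
  1913: Thu/Sun  1914: Fri/Mon  1915: Sat/Tue  1916: Mon/Wed  1917: Tue/Fri  1918: Wed/Sat  1919: Thu/Sun  1920: Sat/Mon  1921: Sun/Wed  1922: Mon/Thu ✓  1923: Tue/Fri  1924: Thu/Sat  1925: Fri/Mon  1926: Sat/Tue  …(36 more)…  1963: Wed/Sat  1964: Fri/Sun  1965: Sat/Tue  1966: Sun/Wed  1967: Mon/Thu ✓  1968: Wed/Fri  1969: Thu/Sun  1970: Fri/Mon  1971: Sat/Tue  1972: Mon/Wed  1973: Tue/Fri  1974: Wed/Sat  1975: Thu/Sun  1976: Sat/Mon
Both conditions hold in: 1922, 1933, 1939, 1950, 1961, 1967 — 6.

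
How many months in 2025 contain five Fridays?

A month of length L has five Fridays iff its first Friday is on day ≤ L−28 (so day 1–3 in a 31-day month, 1–2 in a 30-day month, day 1 in a leap February).
Checking each month of 2025: Jan starts Wed (31d) ✓; Feb starts Sat (28d); Mar starts Sat (31d); Apr starts Tue (30d); May starts Thu (31d) ✓; Jun starts Sun (30d); Jul starts Tue (31d); Aug starts Fri (31d) ✓; Sep starts Mon (30d); Oct starts Wed (31d) ✓; Nov starts Sat (30d); Dec starts Mon (31d).
Five-Friday months: January, May, August, October → 4.

4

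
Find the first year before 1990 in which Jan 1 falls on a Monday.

Jan 1 advances by 2 weekdays after a leap year and by 1 after a common year.
1990: Jan 1 is Monday.
1989: Sunday
1988: Friday (leap)
1987: Thursday
1986: Wednesday
1985: Tuesday
1984: Sunday (leap)
1983: Saturday
1982: Friday
1981: Thursday
1980: Tuesday (leap)
1979: Monday
1979 begins on a Monday

1979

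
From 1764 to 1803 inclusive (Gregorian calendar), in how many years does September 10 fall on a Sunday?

5

Track September 10's weekday year by year (advancing +1, or +2 across a Feb 29):
  1764: Mon  1765: Tue (+1)  1766: Wed (+1)  1767: Thu (+1)  1768: Sat (+2)
  1769: Sun (+1) ✓  1770: Mon (+1)  1771: Tue (+1)  1772: Thu (+2)  1773: Fri (+1)
  1774: Sat (+1)  1775: Sun (+1) ✓  1776: Tue (+2)  1777: Wed (+1)  … (12 more years) …
  1790: Fri (+1)  1791: Sat (+1)  1792: Mon (+2)  1793: Tue (+1)  1794: Wed (+1)
  1795: Thu (+1)  1796: Sat (+2)  1797: Sun (+1) ✓  1798: Mon (+1)  1799: Tue (+1)
  1800: Wed (+1)  1801: Thu (+1)  1802: Fri (+1)  1803: Sat (+1)
Sunday years: 1769, 1775, 1780, 1786, 1797 — 5 in total.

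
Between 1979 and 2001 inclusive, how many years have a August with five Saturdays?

10

August has 31 days; it has five Saturdays when Saturday falls among the first (month-length − 28) days — i.e. when August 1 is one of Saturday/Friday/Thursday.
August 1 by year: 1979:Wed 1980:Fri✓ 1981:Sat✓ 1982:Sun 1983:Mon 1984:Wed 1985:Thu✓ 1986:Fri✓ 1987:Sat✓ 1988:Mon 1989:Tue 1990:Wed 1991:Thu✓ 1992:Sat✓ 1993:Sun 1994:Mon 1995:Tue 1996:Thu✓ 1997:Fri✓ 1998:Sat✓ 1999:Sun 2000:Tue 2001:Wed
Years with five Saturdays: 1980, 1981, 1985, 1986, 1987, 1991, 1992, 1996, 1997, 1998 → 10.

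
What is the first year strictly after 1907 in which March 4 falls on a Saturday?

1911

From one year to the next, a fixed date's weekday advances by 1, or by 2 when a Feb 29 lies between the two dates.
1907: March 4 is Monday.
1908: Wednesday (+2)
1909: Thursday (+1)
1910: Friday (+1)
1911: Saturday (+1)
March 4 falls on a Saturday in 1911.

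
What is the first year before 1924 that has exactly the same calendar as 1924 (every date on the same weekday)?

Two years share a calendar iff Jan 1 falls on the same weekday and both are leap or both are common. 1924: Jan 1 is Tuesday, leap year.
1923: Jan 1 Monday, common
1922: Jan 1 Sunday, common
1921: Jan 1 Saturday, common
1920: Jan 1 Thursday, leap
1919: Jan 1 Wednesday, common
1918: Jan 1 Tuesday, common
1917: Jan 1 Monday, common
1916: Jan 1 Saturday, leap
1915: Jan 1 Friday, common
1914: Jan 1 Thursday, common
1913: Jan 1 Wednesday, common
1912: Jan 1 Monday, leap
1911: Jan 1 Sunday, common
1910: Jan 1 Saturday, common
1909: Jan 1 Friday, common
1908: Jan 1 Wednesday, leap
1907: Jan 1 Tuesday, common
1906: Jan 1 Monday, common
1905: Jan 1 Sunday, common
1904: Jan 1 Friday, leap
1903: Jan 1 Thursday, common
1902: Jan 1 Wednesday, common
1901: Jan 1 Tuesday, common
1900: Jan 1 Monday, common
1899: Jan 1 Sunday, common
1898: Jan 1 Saturday, common
1897: Jan 1 Friday, common
1896: Jan 1 Wednesday, leap
1895: Jan 1 Tuesday, common
1894: Jan 1 Monday, common
1893: Jan 1 Sunday, common
1892: Jan 1 Friday, leap
1891: Jan 1 Thursday, common
1890: Jan 1 Wednesday, common
1889: Jan 1 Tuesday, common
1888: Jan 1 Sunday, leap
1887: Jan 1 Saturday, common
1886: Jan 1 Friday, common
1885: Jan 1 Thursday, common
1884: Jan 1 Tuesday, leap
1884 matches on both conditions.

1884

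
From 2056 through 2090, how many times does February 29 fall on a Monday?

Leap years in 2056–2090: 9 of them.
Feb 29 weekday advances by 5 (mod 7) from one leap year to the next four years later (or differs when a century non-leap intervenes).
Leap-day weekdays: 2056:Tue 2060:Sun 2064:Fri 2068:Wed 2072:Mon✓ 2076:Sat 2080:Thu 2084:Tue 2088:Sun
Monday: 2072 → 1.

1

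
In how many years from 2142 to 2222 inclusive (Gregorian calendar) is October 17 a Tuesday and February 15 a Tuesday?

Check each year's weekday for October 17 and February 15:
  2142: Wed/Thu  2143: Thu/Fri  2144: Sat/Sat  2145: Sun/Mon  2146: Mon/Tue  2147: Tue/Wed  2148: Thu/Thu  2149: Fri/Sat  2150: Sat/Sun  2151: Sun/Mon  2152: Tue/Tue ✓  2153: Wed/Thu  2154: Thu/Fri  2155: Fri/Sat  …(53 more)…  2209: Tue/Wed  2210: Wed/Thu  2211: Thu/Fri  2212: Sat/Sat  2213: Sun/Mon  2214: Mon/Tue  2215: Tue/Wed  2216: Thu/Thu  2217: Fri/Sat  2218: Sat/Sun  2219: Sun/Mon  2220: Tue/Tue ✓  2221: Wed/Thu  2222: Thu/Fri
Both conditions hold in: 2152, 2180, 2220 — 3.

3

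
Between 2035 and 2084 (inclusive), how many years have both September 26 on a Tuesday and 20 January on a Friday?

5

Check each year's weekday for September 26 and 20 January:
  2035: Wed/Sat  2036: Fri/Sun  2037: Sat/Tue  2038: Sun/Wed  2039: Mon/Thu  2040: Wed/Fri  2041: Thu/Sun  2042: Fri/Mon  2043: Sat/Tue  2044: Mon/Wed  2045: Tue/Fri ✓  2046: Wed/Sat  2047: Thu/Sun  2048: Sat/Mon  …(22 more)…  2071: Sat/Tue  2072: Mon/Wed  2073: Tue/Fri ✓  2074: Wed/Sat  2075: Thu/Sun  2076: Sat/Mon  2077: Sun/Wed  2078: Mon/Thu  2079: Tue/Fri ✓  2080: Thu/Sat  2081: Fri/Mon  2082: Sat/Tue  2083: Sun/Wed  2084: Tue/Thu
Both conditions hold in: 2045, 2051, 2062, 2073, 2079 — 5.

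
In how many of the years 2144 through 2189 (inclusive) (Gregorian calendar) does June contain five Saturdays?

12

June has 30 days; it has five Saturdays when Saturday falls among the first (month-length − 28) days — i.e. when June 1 is one of Saturday/Friday.
June 1 by year: 2144:Mon 2145:Tue 2146:Wed 2147:Thu 2148:Sat✓ 2149:Sun 2150:Mon 2151:Tue 2152:Thu 2153:Fri✓ 2154:Sat✓ 2155:Sun 2156:Tue 2157:Wed 2158:Thu …(16 more)… 2175:Thu 2176:Sat✓ 2177:Sun 2178:Mon 2179:Tue 2180:Thu 2181:Fri✓ 2182:Sat✓ 2183:Sun 2184:Tue 2185:Wed 2186:Thu 2187:Fri✓ 2188:Sun 2189:Mon
Years with five Saturdays: 2148, 2153, 2154, 2159, 2164, 2165, 2170, 2171, 2176, 2181, 2182, 2187 → 12.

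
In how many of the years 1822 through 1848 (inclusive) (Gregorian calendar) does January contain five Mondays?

January has 31 days; it has five Mondays when Monday falls among the first (month-length − 28) days — i.e. when January 1 is one of Monday/Sunday/Saturday.
January 1 by year: 1822:Tue 1823:Wed 1824:Thu 1825:Sat✓ 1826:Sun✓ 1827:Mon✓ 1828:Tue 1829:Thu 1830:Fri 1831:Sat✓ 1832:Sun✓ 1833:Tue 1834:Wed 1835:Thu 1836:Fri 1837:Sun✓ 1838:Mon✓ 1839:Tue 1840:Wed 1841:Fri 1842:Sat✓ 1843:Sun✓ 1844:Mon✓ 1845:Wed 1846:Thu 1847:Fri 1848:Sat✓
Years with five Mondays: 1825, 1826, 1827, 1831, 1832, 1837, 1838, 1842, 1843, 1844, 1848 → 11.

11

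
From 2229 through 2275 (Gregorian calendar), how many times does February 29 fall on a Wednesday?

2

Leap years in 2229–2275: 11 of them.
Feb 29 weekday advances by 5 (mod 7) from one leap year to the next four years later (or differs when a century non-leap intervenes).
Leap-day weekdays: 2232:Wed✓ 2236:Mon 2240:Sat 2244:Thu 2248:Tue 2252:Sun 2256:Fri 2260:Wed✓ 2264:Mon 2268:Sat 2272:Thu
Wednesday: 2232, 2260 → 2.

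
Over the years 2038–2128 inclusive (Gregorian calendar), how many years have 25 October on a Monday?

Track 25 October's weekday year by year (advancing +1, or +2 across a Feb 29):
  2038: Mon ✓  2039: Tue (+1)  2040: Thu (+2)  2041: Fri (+1)  2042: Sat (+1)
  2043: Sun (+1)  2044: Tue (+2)  2045: Wed (+1)  2046: Thu (+1)  2047: Fri (+1)
  2048: Sun (+2)  2049: Mon (+1) ✓  2050: Tue (+1)  2051: Wed (+1)  … (63 more years) …
  2115: Fri (+1)  2116: Sun (+2)  2117: Mon (+1) ✓  2118: Tue (+1)  2119: Wed (+1)
  2120: Fri (+2)  2121: Sat (+1)  2122: Sun (+1)  2123: Mon (+1) ✓  2124: Wed (+2)
  2125: Thu (+1)  2126: Fri (+1)  2127: Sat (+1)  2128: Mon (+2) ✓
Monday years: 2038, 2049, 2055, 2060, 2066, 2077, 2083, 2088, 2094, 2100, 2106, 2117, 2123, 2128 — 14 in total.

14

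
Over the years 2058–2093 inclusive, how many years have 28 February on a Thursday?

6

Track 28 February's weekday year by year (advancing +1, or +2 across a Feb 29):
  2058: Thu ✓  2059: Fri (+1)  2060: Sat (+1)  2061: Mon (+2)  2062: Tue (+1)
  2063: Wed (+1)  2064: Thu (+1) ✓  2065: Sat (+2)  2066: Sun (+1)  2067: Mon (+1)
  2068: Tue (+1)  2069: Thu (+2) ✓  2070: Fri (+1)  2071: Sat (+1)  … (8 more years) …
  2080: Wed (+1)  2081: Fri (+2)  2082: Sat (+1)  2083: Sun (+1)  2084: Mon (+1)
  2085: Wed (+2)  2086: Thu (+1) ✓  2087: Fri (+1)  2088: Sat (+1)  2089: Mon (+2)
  2090: Tue (+1)  2091: Wed (+1)  2092: Thu (+1) ✓  2093: Sat (+2)
Thursday years: 2058, 2064, 2069, 2075, 2086, 2092 — 6 in total.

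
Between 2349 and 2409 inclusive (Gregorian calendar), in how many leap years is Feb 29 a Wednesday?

Leap years in 2349–2409: 15 of them.
Feb 29 weekday advances by 5 (mod 7) from one leap year to the next four years later (or differs when a century non-leap intervenes).
Leap-day weekdays: 2352:Fri 2356:Wed✓ 2360:Mon 2364:Sat 2368:Thu 2372:Tue 2376:Sun 2380:Fri 2384:Wed✓ 2388:Mon 2392:Sat 2396:Thu 2400:Tue 2404:Sun 2408:Fri
Wednesday: 2356, 2384 → 2.

2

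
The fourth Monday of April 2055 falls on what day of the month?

April 1, 2055 is a Thursday, so the first Monday is the 5th.
The fourth Monday is 5 + 21 = 26.

26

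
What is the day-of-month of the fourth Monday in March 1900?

26

March 1, 1900 is a Thursday, so the first Monday is the 5th.
The fourth Monday is 5 + 21 = 26.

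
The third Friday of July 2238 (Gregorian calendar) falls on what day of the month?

20

July 1, 2238 is a Sunday, so the first Friday is the 6th.
The third Friday is 6 + 14 = 20.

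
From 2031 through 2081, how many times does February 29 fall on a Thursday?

2

Leap years in 2031–2081: 13 of them.
Feb 29 weekday advances by 5 (mod 7) from one leap year to the next four years later (or differs when a century non-leap intervenes).
Leap-day weekdays: 2032:Sun 2036:Fri 2040:Wed 2044:Mon 2048:Sat 2052:Thu✓ 2056:Tue 2060:Sun 2064:Fri 2068:Wed 2072:Mon 2076:Sat 2080:Thu✓
Thursday: 2052, 2080 → 2.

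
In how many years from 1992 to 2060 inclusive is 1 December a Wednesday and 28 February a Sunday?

8

Check each year's weekday for 1 December and 28 February:
  1992: Tue/Fri  1993: Wed/Sun ✓  1994: Thu/Mon  1995: Fri/Tue  1996: Sun/Wed  1997: Mon/Fri  1998: Tue/Sat  1999: Wed/Sun ✓  2000: Fri/Mon  2001: Sat/Wed  2002: Sun/Thu  2003: Mon/Fri  2004: Wed/Sat  2005: Thu/Mon  …(41 more)…  2047: Sun/Thu  2048: Tue/Fri  2049: Wed/Sun ✓  2050: Thu/Mon  2051: Fri/Tue  2052: Sun/Wed  2053: Mon/Fri  2054: Tue/Sat  2055: Wed/Sun ✓  2056: Fri/Mon  2057: Sat/Wed  2058: Sun/Thu  2059: Mon/Fri  2060: Wed/Sat
Both conditions hold in: 1993, 1999, 2010, 2021, 2027, 2038, 2049, 2055 — 8.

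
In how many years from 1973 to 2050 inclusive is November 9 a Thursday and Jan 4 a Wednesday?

Check each year's weekday for November 9 and Jan 4:
  1973: Fri/Thu  1974: Sat/Fri  1975: Sun/Sat  1976: Tue/Sun  1977: Wed/Tue  1978: Thu/Wed ✓  1979: Fri/Thu  1980: Sun/Fri  1981: Mon/Sun  1982: Tue/Mon  1983: Wed/Tue  1984: Fri/Wed  1985: Sat/Fri  1986: Sun/Sat  …(50 more)…  2037: Mon/Sun  2038: Tue/Mon  2039: Wed/Tue  2040: Fri/Wed  2041: Sat/Fri  2042: Sun/Sat  2043: Mon/Sun  2044: Wed/Mon  2045: Thu/Wed ✓  2046: Fri/Thu  2047: Sat/Fri  2048: Mon/Sat  2049: Tue/Mon  2050: Wed/Tue
Both conditions hold in: 1978, 1989, 1995, 2006, 2017, 2023, 2034, 2045 — 8.

8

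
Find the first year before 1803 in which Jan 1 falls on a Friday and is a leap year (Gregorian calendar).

1796

Jan 1 advances by 2 weekdays after a leap year and by 1 after a common year.
1803: Jan 1 is Saturday.
1802: Friday
1801: Thursday
1800: Wednesday
1799: Tuesday
1798: Monday
1797: Sunday
1796: Friday (leap)
1796 begins on a Friday and is a leap year.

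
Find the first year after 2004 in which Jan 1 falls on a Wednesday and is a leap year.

2020

Jan 1 advances by 2 weekdays after a leap year and by 1 after a common year.
2004: Jan 1 is Thursday (leap).
2005: Saturday
2006: Sunday
2007: Monday
2008: Tuesday (leap)
2009: Thursday
2010: Friday
2011: Saturday
2012: Sunday (leap)
2013: Tuesday
2014: Wednesday
2015: Thursday
2016: Friday (leap)
2017: Sunday
2018: Monday
2019: Tuesday
2020: Wednesday (leap)
2020 begins on a Wednesday and is a leap year.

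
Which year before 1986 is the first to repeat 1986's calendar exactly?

Two years share a calendar iff Jan 1 falls on the same weekday and both are leap or both are common. 1986: Jan 1 is Wednesday, common year.
1985: Jan 1 Tuesday, common
1984: Jan 1 Sunday, leap
1983: Jan 1 Saturday, common
1982: Jan 1 Friday, common
1981: Jan 1 Thursday, common
1980: Jan 1 Tuesday, leap
1979: Jan 1 Monday, common
1978: Jan 1 Sunday, common
1977: Jan 1 Saturday, common
1976: Jan 1 Thursday, leap
1975: Jan 1 Wednesday, common
1975 matches on both conditions.

1975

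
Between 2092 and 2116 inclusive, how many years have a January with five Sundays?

11

January has 31 days; it has five Sundays when Sunday falls among the first (month-length − 28) days — i.e. when January 1 is one of Sunday/Saturday/Friday.
January 1 by year: 2092:Tue 2093:Thu 2094:Fri✓ 2095:Sat✓ 2096:Sun✓ 2097:Tue 2098:Wed 2099:Thu 2100:Fri✓ 2101:Sat✓ 2102:Sun✓ 2103:Mon 2104:Tue 2105:Thu 2106:Fri✓ 2107:Sat✓ 2108:Sun✓ 2109:Tue 2110:Wed 2111:Thu 2112:Fri✓ 2113:Sun✓ 2114:Mon 2115:Tue 2116:Wed
Years with five Sundays: 2094, 2095, 2096, 2100, 2101, 2102, 2106, 2107, 2108, 2112, 2113 → 11.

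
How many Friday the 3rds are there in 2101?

Check the 3rd of each month of 2101: Jan 3: Mon, Feb 3: Thu, Mar 3: Thu, Apr 3: Sun, May 3: Tue, Jun 3: Fri, Jul 3: Sun, Aug 3: Wed, Sep 3: Sat, Oct 3: Mon, Nov 3: Thu, Dec 3: Sat.
Friday occurs in June — 1 month.

1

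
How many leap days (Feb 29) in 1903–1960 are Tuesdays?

Leap years in 1903–1960: 15 of them.
Feb 29 weekday advances by 5 (mod 7) from one leap year to the next four years later (or differs when a century non-leap intervenes).
Leap-day weekdays: 1904:Mon 1908:Sat 1912:Thu 1916:Tue✓ 1920:Sun 1924:Fri 1928:Wed 1932:Mon 1936:Sat 1940:Thu 1944:Tue✓ 1948:Sun 1952:Fri 1956:Wed 1960:Mon
Tuesday: 1916, 1944 → 2.

2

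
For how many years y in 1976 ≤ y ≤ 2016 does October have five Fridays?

October has 31 days; it has five Fridays when Friday falls among the first (month-length − 28) days — i.e. when October 1 is one of Friday/Thursday/Wednesday.
October 1 by year: 1976:Fri✓ 1977:Sat 1978:Sun 1979:Mon 1980:Wed✓ 1981:Thu✓ 1982:Fri✓ 1983:Sat 1984:Mon 1985:Tue 1986:Wed✓ 1987:Thu✓ 1988:Sat 1989:Sun 1990:Mon …(11 more)… 2002:Tue 2003:Wed✓ 2004:Fri✓ 2005:Sat 2006:Sun 2007:Mon 2008:Wed✓ 2009:Thu✓ 2010:Fri✓ 2011:Sat 2012:Mon 2013:Tue 2014:Wed✓ 2015:Thu✓ 2016:Sat
Years with five Fridays: 1976, 1980, 1981, 1982, 1986, 1987, 1992, 1993, 1997, 1998, 1999, 2003, 2004, 2008, 2009, 2010, 2014, 2015 → 18.

18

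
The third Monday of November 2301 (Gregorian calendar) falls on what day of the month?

November 1, 2301 is a Friday, so the first Monday is the 4th.
The third Monday is 4 + 14 = 18.

18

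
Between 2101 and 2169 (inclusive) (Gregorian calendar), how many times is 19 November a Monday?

Track 19 November's weekday year by year (advancing +1, or +2 across a Feb 29):
  2101: Sat  2102: Sun (+1)  2103: Mon (+1) ✓  2104: Wed (+2)  2105: Thu (+1)
  2106: Fri (+1)  2107: Sat (+1)  2108: Mon (+2) ✓  2109: Tue (+1)  2110: Wed (+1)
  2111: Thu (+1)  2112: Sat (+2)  2113: Sun (+1)  2114: Mon (+1) ✓  … (41 more years) …
  2156: Fri (+2)  2157: Sat (+1)  2158: Sun (+1)  2159: Mon (+1) ✓  2160: Wed (+2)
  2161: Thu (+1)  2162: Fri (+1)  2163: Sat (+1)  2164: Mon (+2) ✓  2165: Tue (+1)
  2166: Wed (+1)  2167: Thu (+1)  2168: Sat (+2)  2169: Sun (+1)
Monday years: 2103, 2108, 2114, 2125, 2131, 2136, 2142, 2153, 2159, 2164 — 10 in total.

10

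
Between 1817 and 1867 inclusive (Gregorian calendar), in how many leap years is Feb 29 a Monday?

Leap years in 1817–1867: 12 of them.
Feb 29 weekday advances by 5 (mod 7) from one leap year to the next four years later (or differs when a century non-leap intervenes).
Leap-day weekdays: 1820:Tue 1824:Sun 1828:Fri 1832:Wed 1836:Mon✓ 1840:Sat 1844:Thu 1848:Tue 1852:Sun 1856:Fri 1860:Wed 1864:Mon✓
Monday: 1836, 1864 → 2.

2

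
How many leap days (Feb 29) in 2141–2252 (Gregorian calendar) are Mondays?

Leap years in 2141–2252: 27 of them.
Feb 29 weekday advances by 5 (mod 7) from one leap year to the next four years later (or differs when a century non-leap intervenes).
Leap-day weekdays: 2144:Sat 2148:Thu 2152:Tue 2156:Sun 2160:Fri 2164:Wed 2168:Mon✓ 2172:Sat 2176:Thu 2180:Tue 2184:Sun 2188:Fri 2192:Wed 2196:Mon✓ 2204:Wed 2208:Mon✓ 2212:Sat 2216:Thu 2220:Tue 2224:Sun 2228:Fri 2232:Wed 2236:Mon✓ 2240:Sat 2244:Thu 2248:Tue 2252:Sun
Monday: 2168, 2196, 2208, 2236 → 4.

4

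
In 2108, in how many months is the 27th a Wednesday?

1

Check the 27th of each month of 2108: Jan 27: Fri, Feb 27: Mon, Mar 27: Tue, Apr 27: Fri, May 27: Sun, Jun 27: Wed, Jul 27: Fri, Aug 27: Mon, Sep 27: Thu, Oct 27: Sat, Nov 27: Tue, Dec 27: Thu.
Wednesday occurs in June — 1 month.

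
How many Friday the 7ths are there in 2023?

2

Check the 7th of each month of 2023: Jan 7: Sat, Feb 7: Tue, Mar 7: Tue, Apr 7: Fri, May 7: Sun, Jun 7: Wed, Jul 7: Fri, Aug 7: Mon, Sep 7: Thu, Oct 7: Sat, Nov 7: Tue, Dec 7: Thu.
Friday occurs in April, July — 2 months.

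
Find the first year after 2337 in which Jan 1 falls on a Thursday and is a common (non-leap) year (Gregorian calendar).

Jan 1 advances by 2 weekdays after a leap year and by 1 after a common year.
2337: Jan 1 is Friday.
2338: Saturday
2339: Sunday
2340: Monday (leap)
2341: Wednesday
2342: Thursday
2342 begins on a Thursday and is a common year.

2342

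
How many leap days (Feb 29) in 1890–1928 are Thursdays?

Leap years in 1890–1928: 9 of them.
Feb 29 weekday advances by 5 (mod 7) from one leap year to the next four years later (or differs when a century non-leap intervenes).
Leap-day weekdays: 1892:Mon 1896:Sat 1904:Mon 1908:Sat 1912:Thu✓ 1916:Tue 1920:Sun 1924:Fri 1928:Wed
Thursday: 1912 → 1.

1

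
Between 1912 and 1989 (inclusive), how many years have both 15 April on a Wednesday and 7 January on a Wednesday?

Check each year's weekday for 15 April and 7 January:
  1912: Mon/Sun  1913: Tue/Tue  1914: Wed/Wed ✓  1915: Thu/Thu  1916: Sat/Fri  1917: Sun/Sun  1918: Mon/Mon  1919: Tue/Tue  1920: Thu/Wed  1921: Fri/Fri  1922: Sat/Sat  1923: Sun/Sun  1924: Tue/Mon  1925: Wed/Wed ✓  …(50 more)…  1976: Thu/Wed  1977: Fri/Fri  1978: Sat/Sat  1979: Sun/Sun  1980: Tue/Mon  1981: Wed/Wed ✓  1982: Thu/Thu  1983: Fri/Fri  1984: Sun/Sat  1985: Mon/Mon  1986: Tue/Tue  1987: Wed/Wed ✓  1988: Fri/Thu  1989: Sat/Sat
Both conditions hold in: 1914, 1925, 1931, 1942, 1953, 1959, 1970, 1981, 1987 — 9.

9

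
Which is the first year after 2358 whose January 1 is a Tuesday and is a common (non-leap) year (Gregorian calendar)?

2363

Jan 1 advances by 2 weekdays after a leap year and by 1 after a common year.
2358: Jan 1 is Wednesday.
2359: Thursday
2360: Friday (leap)
2361: Sunday
2362: Monday
2363: Tuesday
2363 begins on a Tuesday and is a common year.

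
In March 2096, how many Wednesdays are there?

4

March 2096 has 31 days and begins on Thursday.
The first Wednesday is March 7.
Wednesdays fall on 7, 14, 21, 28 — that's 4.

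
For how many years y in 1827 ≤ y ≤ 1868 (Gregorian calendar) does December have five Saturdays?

December has 31 days; it has five Saturdays when Saturday falls among the first (month-length − 28) days — i.e. when December 1 is one of Saturday/Friday/Thursday.
December 1 by year: 1827:Sat✓ 1828:Mon 1829:Tue 1830:Wed 1831:Thu✓ 1832:Sat✓ 1833:Sun 1834:Mon 1835:Tue 1836:Thu✓ 1837:Fri✓ 1838:Sat✓ 1839:Sun 1840:Tue 1841:Wed …(12 more)… 1854:Fri✓ 1855:Sat✓ 1856:Mon 1857:Tue 1858:Wed 1859:Thu✓ 1860:Sat✓ 1861:Sun 1862:Mon 1863:Tue 1864:Thu✓ 1865:Fri✓ 1866:Sat✓ 1867:Sun 1868:Tue
Years with five Saturdays: 1827, 1831, 1832, 1836, 1837, 1838, 1842, 1843, 1848, 1849, 1853, 1854, 1855, 1859, 1860, 1864, 1865, 1866 → 18.

18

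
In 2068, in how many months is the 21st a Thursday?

1

Check the 21st of each month of 2068: Jan 21: Sat, Feb 21: Tue, Mar 21: Wed, Apr 21: Sat, May 21: Mon, Jun 21: Thu, Jul 21: Sat, Aug 21: Tue, Sep 21: Fri, Oct 21: Sun, Nov 21: Wed, Dec 21: Fri.
Thursday occurs in June — 1 month.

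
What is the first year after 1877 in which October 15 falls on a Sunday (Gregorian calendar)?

1882

From one year to the next, a fixed date's weekday advances by 1, or by 2 when a Feb 29 lies between the two dates.
1877: October 15 is Monday.
1878: Tuesday (+1)
1879: Wednesday (+1)
1880: Friday (+2)
1881: Saturday (+1)
1882: Sunday (+1)
October 15 falls on a Sunday in 1882.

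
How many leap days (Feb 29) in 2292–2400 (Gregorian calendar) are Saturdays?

5

Leap years in 2292–2400: 27 of them.
Feb 29 weekday advances by 5 (mod 7) from one leap year to the next four years later (or differs when a century non-leap intervenes).
Leap-day weekdays: 2292:Mon 2296:Sat✓ 2304:Mon 2308:Sat✓ 2312:Thu 2316:Tue 2320:Sun 2324:Fri 2328:Wed 2332:Mon 2336:Sat✓ 2340:Thu 2344:Tue 2348:Sun 2352:Fri 2356:Wed 2360:Mon 2364:Sat✓ 2368:Thu 2372:Tue 2376:Sun 2380:Fri 2384:Wed 2388:Mon 2392:Sat✓ 2396:Thu 2400:Tue
Saturday: 2296, 2308, 2336, 2364, 2392 → 5.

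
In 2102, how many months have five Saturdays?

A month of length L has five Saturdays iff its first Saturday is on day ≤ L−28 (so day 1–3 in a 31-day month, 1–2 in a 30-day month, day 1 in a leap February).
Checking each month of 2102: Jan starts Sun (31d); Feb starts Wed (28d); Mar starts Wed (31d); Apr starts Sat (30d) ✓; May starts Mon (31d); Jun starts Thu (30d); Jul starts Sat (31d) ✓; Aug starts Tue (31d); Sep starts Fri (30d) ✓; Oct starts Sun (31d); Nov starts Wed (30d); Dec starts Fri (31d) ✓.
Five-Saturday months: April, July, September, December → 4.

4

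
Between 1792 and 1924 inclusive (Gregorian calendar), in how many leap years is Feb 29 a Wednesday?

Leap years in 1792–1924: 32 of them.
Feb 29 weekday advances by 5 (mod 7) from one leap year to the next four years later (or differs when a century non-leap intervenes).
Leap-day weekdays: 1792:Wed✓ 1796:Mon 1804:Wed✓ 1808:Mon 1812:Sat 1816:Thu 1820:Tue 1824:Sun 1828:Fri 1832:Wed✓ 1836:Mon 1840:Sat 1844:Thu …(6 more)… 1872:Thu 1876:Tue 1880:Sun 1884:Fri 1888:Wed✓ 1892:Mon 1896:Sat 1904:Mon 1908:Sat 1912:Thu 1916:Tue 1920:Sun 1924:Fri
Wednesday: 1792, 1804, 1832, 1860, 1888 → 5.

5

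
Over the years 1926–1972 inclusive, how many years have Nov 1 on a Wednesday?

7

Track Nov 1's weekday year by year (advancing +1, or +2 across a Feb 29):
  1926: Mon  1927: Tue (+1)  1928: Thu (+2)  1929: Fri (+1)  1930: Sat (+1)
  1931: Sun (+1)  1932: Tue (+2)  1933: Wed (+1) ✓  1934: Thu (+1)  1935: Fri (+1)
  1936: Sun (+2)  1937: Mon (+1)  1938: Tue (+1)  1939: Wed (+1) ✓  … (19 more years) …
  1959: Sun (+1)  1960: Tue (+2)  1961: Wed (+1) ✓  1962: Thu (+1)  1963: Fri (+1)
  1964: Sun (+2)  1965: Mon (+1)  1966: Tue (+1)  1967: Wed (+1) ✓  1968: Fri (+2)
  1969: Sat (+1)  1970: Sun (+1)  1971: Mon (+1)  1972: Wed (+2) ✓
Wednesday years: 1933, 1939, 1944, 1950, 1961, 1967, 1972 — 7 in total.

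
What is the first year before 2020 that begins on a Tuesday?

Jan 1 advances by 2 weekdays after a leap year and by 1 after a common year.
2020: Jan 1 is Wednesday (leap).
2019: Tuesday
2019 begins on a Tuesday

2019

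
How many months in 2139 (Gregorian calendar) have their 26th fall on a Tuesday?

Check the 26th of each month of 2139: Jan 26: Mon, Feb 26: Thu, Mar 26: Thu, Apr 26: Sun, May 26: Tue, Jun 26: Fri, Jul 26: Sun, Aug 26: Wed, Sep 26: Sat, Oct 26: Mon, Nov 26: Thu, Dec 26: Sat.
Tuesday occurs in May — 1 month.

1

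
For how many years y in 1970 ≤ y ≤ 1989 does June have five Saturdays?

5

June has 30 days; it has five Saturdays when Saturday falls among the first (month-length − 28) days — i.e. when June 1 is one of Saturday/Friday.
June 1 by year: 1970:Mon 1971:Tue 1972:Thu 1973:Fri✓ 1974:Sat✓ 1975:Sun 1976:Tue 1977:Wed 1978:Thu 1979:Fri✓ 1980:Sun 1981:Mon 1982:Tue 1983:Wed 1984:Fri✓ 1985:Sat✓ 1986:Sun 1987:Mon 1988:Wed 1989:Thu
Years with five Saturdays: 1973, 1974, 1979, 1984, 1985 → 5.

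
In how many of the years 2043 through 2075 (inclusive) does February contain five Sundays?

February has 28 days (29 in leap years); it has five Sundays when Sunday falls among the first (month-length − 28) days — i.e. when February 1 is Sunday in a leap year (never in a common year).
February 1 by year: 2043:Sun 2044:Mon 2045:Wed 2046:Thu 2047:Fri 2048:Sat 2049:Mon 2050:Tue 2051:Wed 2052:Thu 2053:Sat 2054:Sun 2055:Mon 2056:Tue 2057:Thu …(3 more)… 2061:Tue 2062:Wed 2063:Thu 2064:Fri 2065:Sun 2066:Mon 2067:Tue 2068:Wed 2069:Fri 2070:Sat 2071:Sun 2072:Mon 2073:Wed 2074:Thu 2075:Fri
Years with five Sundays: 2060 → 1.

1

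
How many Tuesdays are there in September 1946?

4

September 1946 has 30 days and begins on Sunday.
The first Tuesday is September 3.
Tuesdays fall on 3, 10, 17, 24 — that's 4.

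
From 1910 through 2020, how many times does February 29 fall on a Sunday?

4

Leap years in 1910–2020: 28 of them.
Feb 29 weekday advances by 5 (mod 7) from one leap year to the next four years later (or differs when a century non-leap intervenes).
Leap-day weekdays: 1912:Thu 1916:Tue 1920:Sun✓ 1924:Fri 1928:Wed 1932:Mon 1936:Sat 1940:Thu 1944:Tue 1948:Sun✓ 1952:Fri 1956:Wed 1960:Mon 1964:Sat 1968:Thu 1972:Tue 1976:Sun✓ 1980:Fri 1984:Wed 1988:Mon 1992:Sat 1996:Thu 2000:Tue 2004:Sun✓ 2008:Fri 2012:Wed 2016:Mon 2020:Sat
Sunday: 1920, 1948, 1976, 2004 → 4.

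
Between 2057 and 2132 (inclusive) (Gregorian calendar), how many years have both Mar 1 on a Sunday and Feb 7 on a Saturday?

Check each year's weekday for Mar 1 and Feb 7:
  2057: Thu/Wed  2058: Fri/Thu  2059: Sat/Fri  2060: Mon/Sat  2061: Tue/Mon  2062: Wed/Tue  2063: Thu/Wed  2064: Sat/Thu  2065: Sun/Sat ✓  2066: Mon/Sun  2067: Tue/Mon  2068: Thu/Tue  2069: Fri/Thu  2070: Sat/Fri  …(48 more)…  2119: Wed/Tue  2120: Fri/Wed  2121: Sat/Fri  2122: Sun/Sat ✓  2123: Mon/Sun  2124: Wed/Mon  2125: Thu/Wed  2126: Fri/Thu  2127: Sat/Fri  2128: Mon/Sat  2129: Tue/Mon  2130: Wed/Tue  2131: Thu/Wed  2132: Sat/Thu
Both conditions hold in: 2065, 2071, 2082, 2093, 2099, 2105, 2111, 2122 — 8.

8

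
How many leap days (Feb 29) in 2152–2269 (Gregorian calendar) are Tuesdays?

4

Leap years in 2152–2269: 29 of them.
Feb 29 weekday advances by 5 (mod 7) from one leap year to the next four years later (or differs when a century non-leap intervenes).
Leap-day weekdays: 2152:Tue✓ 2156:Sun 2160:Fri 2164:Wed 2168:Mon 2172:Sat 2176:Thu 2180:Tue✓ 2184:Sun 2188:Fri 2192:Wed 2196:Mon 2204:Wed …(3 more)… 2220:Tue✓ 2224:Sun 2228:Fri 2232:Wed 2236:Mon 2240:Sat 2244:Thu 2248:Tue✓ 2252:Sun 2256:Fri 2260:Wed 2264:Mon 2268:Sat
Tuesday: 2152, 2180, 2220, 2248 → 4.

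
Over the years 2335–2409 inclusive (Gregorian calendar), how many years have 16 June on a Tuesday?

Track 16 June's weekday year by year (advancing +1, or +2 across a Feb 29):
  2335: Sun  2336: Tue (+2) ✓  2337: Wed (+1)  2338: Thu (+1)  2339: Fri (+1)
  2340: Sun (+2)  2341: Mon (+1)  2342: Tue (+1) ✓  2343: Wed (+1)  2344: Fri (+2)
  2345: Sat (+1)  2346: Sun (+1)  2347: Mon (+1)  2348: Wed (+2)  … (47 more years) …
  2396: Sun (+2)  2397: Mon (+1)  2398: Tue (+1) ✓  2399: Wed (+1)  2400: Fri (+2)
  2401: Sat (+1)  2402: Sun (+1)  2403: Mon (+1)  2404: Wed (+2)  2405: Thu (+1)
  2406: Fri (+1)  2407: Sat (+1)  2408: Mon (+2)  2409: Tue (+1) ✓
Tuesday years: 2336, 2342, 2353, 2359, 2364, 2370, 2381, 2387, 2392, 2398, 2409 — 11 in total.

11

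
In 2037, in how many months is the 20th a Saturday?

1

Check the 20th of each month of 2037: Jan 20: Tue, Feb 20: Fri, Mar 20: Fri, Apr 20: Mon, May 20: Wed, Jun 20: Sat, Jul 20: Mon, Aug 20: Thu, Sep 20: Sun, Oct 20: Tue, Nov 20: Fri, Dec 20: Sun.
Saturday occurs in June — 1 month.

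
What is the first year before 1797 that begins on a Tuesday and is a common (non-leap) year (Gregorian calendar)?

1793

Jan 1 advances by 2 weekdays after a leap year and by 1 after a common year.
1797: Jan 1 is Sunday.
1796: Friday (leap)
1795: Thursday
1794: Wednesday
1793: Tuesday
1793 begins on a Tuesday and is a common year.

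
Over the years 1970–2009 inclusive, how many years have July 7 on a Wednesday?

Track July 7's weekday year by year (advancing +1, or +2 across a Feb 29):
  1970: Tue  1971: Wed (+1) ✓  1972: Fri (+2)  1973: Sat (+1)  1974: Sun (+1)
  1975: Mon (+1)  1976: Wed (+2) ✓  1977: Thu (+1)  1978: Fri (+1)  1979: Sat (+1)
  1980: Mon (+2)  1981: Tue (+1)  1982: Wed (+1) ✓  1983: Thu (+1)  … (12 more years) …
  1996: Sun (+2)  1997: Mon (+1)  1998: Tue (+1)  1999: Wed (+1) ✓  2000: Fri (+2)
  2001: Sat (+1)  2002: Sun (+1)  2003: Mon (+1)  2004: Wed (+2) ✓  2005: Thu (+1)
  2006: Fri (+1)  2007: Sat (+1)  2008: Mon (+2)  2009: Tue (+1)
Wednesday years: 1971, 1976, 1982, 1993, 1999, 2004 — 6 in total.

6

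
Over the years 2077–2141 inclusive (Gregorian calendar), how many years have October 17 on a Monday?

10

Track October 17's weekday year by year (advancing +1, or +2 across a Feb 29):
  2077: Sun  2078: Mon (+1) ✓  2079: Tue (+1)  2080: Thu (+2)  2081: Fri (+1)
  2082: Sat (+1)  2083: Sun (+1)  2084: Tue (+2)  2085: Wed (+1)  2086: Thu (+1)
  2087: Fri (+1)  2088: Sun (+2)  2089: Mon (+1) ✓  2090: Tue (+1)  … (37 more years) …
  2128: Sun (+2)  2129: Mon (+1) ✓  2130: Tue (+1)  2131: Wed (+1)  2132: Fri (+2)
  2133: Sat (+1)  2134: Sun (+1)  2135: Mon (+1) ✓  2136: Wed (+2)  2137: Thu (+1)
  2138: Fri (+1)  2139: Sat (+1)  2140: Mon (+2) ✓  2141: Tue (+1)
Monday years: 2078, 2089, 2095, 2101, 2107, 2112, 2118, 2129, 2135, 2140 — 10 in total.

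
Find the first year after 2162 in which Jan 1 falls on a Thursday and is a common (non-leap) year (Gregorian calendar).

2167

Jan 1 advances by 2 weekdays after a leap year and by 1 after a common year.
2162: Jan 1 is Friday.
2163: Saturday
2164: Sunday (leap)
2165: Tuesday
2166: Wednesday
2167: Thursday
2167 begins on a Thursday and is a common year.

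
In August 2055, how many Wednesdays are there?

4

August 2055 has 31 days and begins on Sunday.
The first Wednesday is August 4.
Wednesdays fall on 4, 11, 18, 25 — that's 4.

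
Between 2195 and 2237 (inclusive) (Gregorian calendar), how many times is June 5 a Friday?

Track June 5's weekday year by year (advancing +1, or +2 across a Feb 29):
  2195: Fri ✓  2196: Sun (+2)  2197: Mon (+1)  2198: Tue (+1)  2199: Wed (+1)
  2200: Thu (+1)  2201: Fri (+1) ✓  2202: Sat (+1)  2203: Sun (+1)  2204: Tue (+2)
  2205: Wed (+1)  2206: Thu (+1)  2207: Fri (+1) ✓  2208: Sun (+2)  … (15 more years) …
  2224: Sat (+2)  2225: Sun (+1)  2226: Mon (+1)  2227: Tue (+1)  2228: Thu (+2)
  2229: Fri (+1) ✓  2230: Sat (+1)  2231: Sun (+1)  2232: Tue (+2)  2233: Wed (+1)
  2234: Thu (+1)  2235: Fri (+1) ✓  2236: Sun (+2)  2237: Mon (+1)
Friday years: 2195, 2201, 2207, 2212, 2218, 2229, 2235 — 7 in total.

7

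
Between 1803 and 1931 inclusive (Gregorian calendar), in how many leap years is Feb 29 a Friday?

Leap years in 1803–1931: 31 of them.
Feb 29 weekday advances by 5 (mod 7) from one leap year to the next four years later (or differs when a century non-leap intervenes).
Leap-day weekdays: 1804:Wed 1808:Mon 1812:Sat 1816:Thu 1820:Tue 1824:Sun 1828:Fri✓ 1832:Wed 1836:Mon 1840:Sat 1844:Thu 1848:Tue 1852:Sun …(5 more)… 1876:Tue 1880:Sun 1884:Fri✓ 1888:Wed 1892:Mon 1896:Sat 1904:Mon 1908:Sat 1912:Thu 1916:Tue 1920:Sun 1924:Fri✓ 1928:Wed
Friday: 1828, 1856, 1884, 1924 → 4.

4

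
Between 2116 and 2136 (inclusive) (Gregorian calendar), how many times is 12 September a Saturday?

Track 12 September's weekday year by year (advancing +1, or +2 across a Feb 29):
  2116: Sat ✓  2117: Sun (+1)  2118: Mon (+1)  2119: Tue (+1)  2120: Thu (+2)
  2121: Fri (+1)  2122: Sat (+1) ✓  2123: Sun (+1)  2124: Tue (+2)  2125: Wed (+1)
  2126: Thu (+1)  2127: Fri (+1)  2128: Sun (+2)  2129: Mon (+1)  2130: Tue (+1)
  2131: Wed (+1)  2132: Fri (+2)  2133: Sat (+1) ✓  2134: Sun (+1)  2135: Mon (+1)
  2136: Wed (+2)
Saturday years: 2116, 2122, 2133 — 3 in total.

3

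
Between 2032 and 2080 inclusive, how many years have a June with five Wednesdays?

June has 30 days; it has five Wednesdays when Wednesday falls among the first (month-length − 28) days — i.e. when June 1 is one of Wednesday/Tuesday.
June 1 by year: 2032:Tue✓ 2033:Wed✓ 2034:Thu 2035:Fri 2036:Sun 2037:Mon 2038:Tue✓ 2039:Wed✓ 2040:Fri 2041:Sat 2042:Sun 2043:Mon 2044:Wed✓ 2045:Thu 2046:Fri …(19 more)… 2066:Tue✓ 2067:Wed✓ 2068:Fri 2069:Sat 2070:Sun 2071:Mon 2072:Wed✓ 2073:Thu 2074:Fri 2075:Sat 2076:Mon 2077:Tue✓ 2078:Wed✓ 2079:Thu 2080:Sat
Years with five Wednesdays: 2032, 2033, 2038, 2039, 2044, 2049, 2050, 2055, 2060, 2061, 2066, 2067, 2072, 2077, 2078 → 15.

15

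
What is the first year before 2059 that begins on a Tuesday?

2058

Jan 1 advances by 2 weekdays after a leap year and by 1 after a common year.
2059: Jan 1 is Wednesday.
2058: Tuesday
2058 begins on a Tuesday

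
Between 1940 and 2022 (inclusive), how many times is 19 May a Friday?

11

Track 19 May's weekday year by year (advancing +1, or +2 across a Feb 29):
  1940: Sun  1941: Mon (+1)  1942: Tue (+1)  1943: Wed (+1)  1944: Fri (+2) ✓
  1945: Sat (+1)  1946: Sun (+1)  1947: Mon (+1)  1948: Wed (+2)  1949: Thu (+1)
  1950: Fri (+1) ✓  1951: Sat (+1)  1952: Mon (+2)  1953: Tue (+1)  … (55 more years) …
  2009: Tue (+1)  2010: Wed (+1)  2011: Thu (+1)  2012: Sat (+2)  2013: Sun (+1)
  2014: Mon (+1)  2015: Tue (+1)  2016: Thu (+2)  2017: Fri (+1) ✓  2018: Sat (+1)
  2019: Sun (+1)  2020: Tue (+2)  2021: Wed (+1)  2022: Thu (+1)
Friday years: 1944, 1950, 1961, 1967, 1972, 1978, 1989, 1995, 2000, 2006, 2017 — 11 in total.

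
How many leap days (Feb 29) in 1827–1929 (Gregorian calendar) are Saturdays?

Leap years in 1827–1929: 25 of them.
Feb 29 weekday advances by 5 (mod 7) from one leap year to the next four years later (or differs when a century non-leap intervenes).
Leap-day weekdays: 1828:Fri 1832:Wed 1836:Mon 1840:Sat✓ 1844:Thu 1848:Tue 1852:Sun 1856:Fri 1860:Wed 1864:Mon 1868:Sat✓ 1872:Thu 1876:Tue 1880:Sun 1884:Fri 1888:Wed 1892:Mon 1896:Sat✓ 1904:Mon 1908:Sat✓ 1912:Thu 1916:Tue 1920:Sun 1924:Fri 1928:Wed
Saturday: 1840, 1868, 1896, 1908 → 4.

4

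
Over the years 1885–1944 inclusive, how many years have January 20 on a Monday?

9

Track January 20's weekday year by year (advancing +1, or +2 across a Feb 29):
  1885: Tue  1886: Wed (+1)  1887: Thu (+1)  1888: Fri (+1)  1889: Sun (+2)
  1890: Mon (+1) ✓  1891: Tue (+1)  1892: Wed (+1)  1893: Fri (+2)  1894: Sat (+1)
  1895: Sun (+1)  1896: Mon (+1) ✓  1897: Wed (+2)  1898: Thu (+1)  … (32 more years) …
  1931: Tue (+1)  1932: Wed (+1)  1933: Fri (+2)  1934: Sat (+1)  1935: Sun (+1)
  1936: Mon (+1) ✓  1937: Wed (+2)  1938: Thu (+1)  1939: Fri (+1)  1940: Sat (+1)
  1941: Mon (+2) ✓  1942: Tue (+1)  1943: Wed (+1)  1944: Thu (+1)
Monday years: 1890, 1896, 1902, 1908, 1913, 1919, 1930, 1936, 1941 — 9 in total.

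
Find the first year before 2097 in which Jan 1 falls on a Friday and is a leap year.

2072

Jan 1 advances by 2 weekdays after a leap year and by 1 after a common year.
2097: Jan 1 is Tuesday.
2096: Sunday (leap)
2095: Saturday
2094: Friday
2093: Thursday
2092: Tuesday (leap)
2091: Monday
2090: Sunday
2089: Saturday
2088: Thursday (leap)
2087: Wednesday
2086: Tuesday
2085: Monday
2084: Saturday (leap)
2083: Friday
2082: Thursday
2081: Wednesday
2080: Monday (leap)
2079: Sunday
2078: Saturday
2077: Friday
2076: Wednesday (leap)
2075: Tuesday
2074: Monday
2073: Sunday
2072: Friday (leap)
2072 begins on a Friday and is a leap year.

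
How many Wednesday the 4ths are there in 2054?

Check the 4th of each month of 2054: Jan 4: Sun, Feb 4: Wed, Mar 4: Wed, Apr 4: Sat, May 4: Mon, Jun 4: Thu, Jul 4: Sat, Aug 4: Tue, Sep 4: Fri, Oct 4: Sun, Nov 4: Wed, Dec 4: Fri.
Wednesday occurs in February, March, November — 3 months.

3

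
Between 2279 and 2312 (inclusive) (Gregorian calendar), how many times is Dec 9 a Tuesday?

4

Track Dec 9's weekday year by year (advancing +1, or +2 across a Feb 29):
  2279: Tue ✓  2280: Thu (+2)  2281: Fri (+1)  2282: Sat (+1)  2283: Sun (+1)
  2284: Tue (+2) ✓  2285: Wed (+1)  2286: Thu (+1)  2287: Fri (+1)  2288: Sun (+2)
  2289: Mon (+1)  2290: Tue (+1) ✓  2291: Wed (+1)  2292: Fri (+2)  … (6 more years) …
  2299: Sat (+1)  2300: Sun (+1)  2301: Mon (+1)  2302: Tue (+1) ✓  2303: Wed (+1)
  2304: Fri (+2)  2305: Sat (+1)  2306: Sun (+1)  2307: Mon (+1)  2308: Wed (+2)
  2309: Thu (+1)  2310: Fri (+1)  2311: Sat (+1)  2312: Mon (+2)
Tuesday years: 2279, 2284, 2290, 2302 — 4 in total.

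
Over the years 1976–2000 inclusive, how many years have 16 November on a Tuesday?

4

Track 16 November's weekday year by year (advancing +1, or +2 across a Feb 29):
  1976: Tue ✓  1977: Wed (+1)  1978: Thu (+1)  1979: Fri (+1)  1980: Sun (+2)
  1981: Mon (+1)  1982: Tue (+1) ✓  1983: Wed (+1)  1984: Fri (+2)  1985: Sat (+1)
  1986: Sun (+1)  1987: Mon (+1)  1988: Wed (+2)  1989: Thu (+1)  1990: Fri (+1)
  1991: Sat (+1)  1992: Mon (+2)  1993: Tue (+1) ✓  1994: Wed (+1)  1995: Thu (+1)
  1996: Sat (+2)  1997: Sun (+1)  1998: Mon (+1)  1999: Tue (+1) ✓  2000: Thu (+2)
Tuesday years: 1976, 1982, 1993, 1999 — 4 in total.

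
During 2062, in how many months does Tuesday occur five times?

A month of length L has five Tuesdays iff its first Tuesday is on day ≤ L−28 (so day 1–3 in a 31-day month, 1–2 in a 30-day month, day 1 in a leap February).
Checking each month of 2062: Jan starts Sun (31d) ✓; Feb starts Wed (28d); Mar starts Wed (31d); Apr starts Sat (30d); May starts Mon (31d) ✓; Jun starts Thu (30d); Jul starts Sat (31d); Aug starts Tue (31d) ✓; Sep starts Fri (30d); Oct starts Sun (31d) ✓; Nov starts Wed (30d); Dec starts Fri (31d).
Five-Tuesday months: January, May, August, October → 4.

4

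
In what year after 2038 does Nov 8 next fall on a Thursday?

From one year to the next, a fixed date's weekday advances by 1, or by 2 when a Feb 29 lies between the two dates.
2038: November 8 is Monday.
2039: Tuesday (+1)
2040: Thursday (+2)
Nov 8 falls on a Thursday in 2040.

2040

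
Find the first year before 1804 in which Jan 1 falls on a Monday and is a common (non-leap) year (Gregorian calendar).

1798

Jan 1 advances by 2 weekdays after a leap year and by 1 after a common year.
1804: Jan 1 is Sunday (leap).
1803: Saturday
1802: Friday
1801: Thursday
1800: Wednesday
1799: Tuesday
1798: Monday
1798 begins on a Monday and is a common year.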